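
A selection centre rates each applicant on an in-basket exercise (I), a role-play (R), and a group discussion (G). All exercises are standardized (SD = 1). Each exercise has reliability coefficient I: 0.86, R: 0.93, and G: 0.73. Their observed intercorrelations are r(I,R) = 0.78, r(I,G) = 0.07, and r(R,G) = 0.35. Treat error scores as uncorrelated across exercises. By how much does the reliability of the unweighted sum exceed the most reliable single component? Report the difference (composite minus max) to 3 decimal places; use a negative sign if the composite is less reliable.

Var(sum) = 3 + 2.4 = 5.4; true-score variance = 2.52 + 2.4 = 4.92; composite reliability = 0.9111.
Max component reliability = 0.9300.
Difference = 0.9111 − 0.9300 = -0.019.

-0.019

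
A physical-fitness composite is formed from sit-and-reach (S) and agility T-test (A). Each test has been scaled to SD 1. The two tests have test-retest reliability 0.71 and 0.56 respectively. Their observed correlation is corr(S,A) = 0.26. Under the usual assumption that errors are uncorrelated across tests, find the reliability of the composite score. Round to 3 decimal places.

0.710

Var(S+A) = 2 + 2·[0.26] = 2 + 0.52 = 2.52.
With uncorrelated errors the cross-covariances are all true-score covariance, so they carry over unchanged; only the diagonal terms shrink to ρᵢσᵢ².
True-score variance = [0.71 + 0.56] + 0.52 = 1.27 + 0.52 = 1.79.
Reliability = 1.79 / 2.52 = 0.710.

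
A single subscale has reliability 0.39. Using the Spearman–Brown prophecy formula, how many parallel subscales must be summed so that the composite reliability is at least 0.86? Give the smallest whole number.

k ≥ ρ*(1−ρ₁)/(ρ₁(1−ρ*)) = 0.86·0.61 / (0.39·0.14) = 9.608.
Smallest integer k = 10.

10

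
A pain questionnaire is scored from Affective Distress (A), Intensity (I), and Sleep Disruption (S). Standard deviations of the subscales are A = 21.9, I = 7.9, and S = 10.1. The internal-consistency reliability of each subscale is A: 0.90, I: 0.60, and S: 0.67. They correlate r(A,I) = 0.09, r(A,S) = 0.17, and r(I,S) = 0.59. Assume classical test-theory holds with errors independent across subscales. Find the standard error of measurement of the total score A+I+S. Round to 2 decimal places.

Var(total) = 644.03 + 200.499 = 844.529.
True-score variance = 537.442 + 200.499 = 737.94, so reliability = 0.8738.
Error variance = 844.529 − 737.94 = 106.588; SEM = √106.588 = 10.32.

10.32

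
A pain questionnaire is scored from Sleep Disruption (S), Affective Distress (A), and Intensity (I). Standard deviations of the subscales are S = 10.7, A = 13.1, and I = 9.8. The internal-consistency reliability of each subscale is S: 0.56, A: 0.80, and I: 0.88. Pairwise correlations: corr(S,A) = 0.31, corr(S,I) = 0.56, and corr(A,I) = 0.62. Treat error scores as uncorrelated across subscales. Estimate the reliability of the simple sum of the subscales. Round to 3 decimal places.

Var(S+A+I) = 10.7² + 13.1² + 9.8² + 2·[10.7·13.1·0.31 + 10.7·9.8·0.56 + 13.1·9.8·0.62] = 382.14 + 363.54 = 745.68.
With uncorrelated errors the cross-covariances are all true-score covariance, so they carry over unchanged; only the diagonal terms shrink to ρᵢσᵢ².
True-score variance = [10.7²·0.56 + 13.1²·0.80 + 9.8²·0.88] + 363.54 = 285.918 + 363.54 = 649.457.
Reliability = 649.457 / 745.68 = 0.871.

0.871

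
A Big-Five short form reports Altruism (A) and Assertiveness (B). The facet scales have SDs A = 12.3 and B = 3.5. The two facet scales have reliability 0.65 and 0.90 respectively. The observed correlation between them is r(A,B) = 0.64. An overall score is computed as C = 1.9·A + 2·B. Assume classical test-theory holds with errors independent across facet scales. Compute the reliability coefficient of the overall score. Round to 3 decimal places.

0.756

Var(C) = 1.9²·12.3² + 2²·3.5² + 2·[3.8·12.3·3.5·0.64] = 595.157 + 209.395 = 804.552.
With uncorrelated errors the cross-covariances are all true-score covariance, so they carry over unchanged; only the diagonal terms shrink to ρᵢσᵢ².
True-score variance = [1.9²·12.3²·0.65 + 2²·3.5²·0.90] + 209.395 = 399.102 + 209.395 = 608.497.
Reliability = 608.497 / 804.552 = 0.756.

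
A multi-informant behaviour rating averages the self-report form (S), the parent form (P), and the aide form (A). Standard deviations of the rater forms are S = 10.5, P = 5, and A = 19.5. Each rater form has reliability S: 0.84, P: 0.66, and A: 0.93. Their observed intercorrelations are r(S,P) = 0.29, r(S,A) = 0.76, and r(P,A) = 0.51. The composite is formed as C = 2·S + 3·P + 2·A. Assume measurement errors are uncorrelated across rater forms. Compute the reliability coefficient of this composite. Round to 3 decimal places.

0.940

Var(C) = 2²·10.5² + 3²·5² + 2²·19.5² + 2·[6·10.5·5·0.29 + 4·10.5·19.5·0.76 + 6·5·19.5·0.51] = 2187 + 2024.28 = 4211.28.
Because errors are independent across components, Cov(Tᵢ,Tⱼ) = Cov(Xᵢ,Xⱼ); the off-diagonal part of the true-score variance is the same as above.
True-score variance = [2²·10.5²·0.84 + 3²·5²·0.66 + 2²·19.5²·0.93] + 2024.28 = 1933.47 + 2024.28 = 3957.75.
Reliability = 3957.75 / 4211.28 = 0.940.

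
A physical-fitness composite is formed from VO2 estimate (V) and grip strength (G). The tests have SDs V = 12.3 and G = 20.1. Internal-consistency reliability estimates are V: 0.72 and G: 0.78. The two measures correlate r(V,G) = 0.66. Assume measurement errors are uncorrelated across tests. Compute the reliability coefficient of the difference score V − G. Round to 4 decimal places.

Var(V−G) = 12.3² + 20.1² − 2·12.3·20.1·0.66 = 555.3 − 326.344 = 228.956.
Because errors are independent across components, Cov(Tᵢ,Tⱼ) = Cov(Xᵢ,Xⱼ); the off-diagonal part of the true-score variance is the same as above.
True-score variance = [12.3²·0.72 + 20.1²·0.78] − 326.344 = 424.057 − 326.344 = 97.713.
Reliability = 97.713 / 228.956 = 0.4268.

0.4268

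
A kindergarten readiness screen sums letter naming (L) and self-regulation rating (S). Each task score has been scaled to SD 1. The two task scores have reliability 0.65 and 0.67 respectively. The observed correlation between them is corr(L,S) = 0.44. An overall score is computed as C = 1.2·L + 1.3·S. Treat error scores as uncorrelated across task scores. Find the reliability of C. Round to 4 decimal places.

Var(C) = 1.2² + 1.3² + 2·[1.56·0.44] = 3.13 + 1.3728 = 4.5028.
Because errors are independent across components, Cov(Tᵢ,Tⱼ) = Cov(Xᵢ,Xⱼ); the off-diagonal part of the true-score variance is the same as above.
True-score variance = [1.2²·0.65 + 1.3²·0.67] + 1.3728 = 2.0683 + 1.3728 = 3.4411.
Reliability = 3.4411 / 4.5028 = 0.7642.

0.7642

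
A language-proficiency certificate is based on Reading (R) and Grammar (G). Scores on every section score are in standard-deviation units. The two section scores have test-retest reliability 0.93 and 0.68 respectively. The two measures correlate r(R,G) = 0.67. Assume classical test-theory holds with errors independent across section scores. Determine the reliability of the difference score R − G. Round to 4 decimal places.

0.4091

Var(R−G) = 1 + 1 − 2·0.67 = 2 − 1.34 = 0.66.
Because errors are independent across components, Cov(Tᵢ,Tⱼ) = Cov(Xᵢ,Xⱼ); the off-diagonal part of the true-score variance is the same as above.
True-score variance = [0.93 + 0.68] − 1.34 = 1.61 − 1.34 = 0.27.
Reliability = 0.27 / 0.66 = 0.4091.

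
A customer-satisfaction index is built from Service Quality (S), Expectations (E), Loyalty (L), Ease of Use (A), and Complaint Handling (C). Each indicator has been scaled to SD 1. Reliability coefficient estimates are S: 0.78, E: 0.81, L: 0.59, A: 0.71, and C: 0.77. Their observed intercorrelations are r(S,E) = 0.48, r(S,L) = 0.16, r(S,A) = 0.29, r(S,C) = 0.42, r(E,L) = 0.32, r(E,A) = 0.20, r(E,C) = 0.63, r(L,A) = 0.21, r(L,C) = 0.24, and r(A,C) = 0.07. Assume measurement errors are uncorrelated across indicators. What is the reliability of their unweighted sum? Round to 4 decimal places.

Var(S+E+L+A+C) = 5 + 2·[0.48 + 0.16 + 0.29 + 0.42 + 0.32 + 0.20 + 0.63 + 0.21 + 0.24 + 0.07] = 5 + 6.04 = 11.04.
Because errors are independent across components, Cov(Tᵢ,Tⱼ) = Cov(Xᵢ,Xⱼ); the off-diagonal part of the true-score variance is the same as above.
True-score variance = [0.78 + 0.81 + 0.59 + 0.71 + 0.77] + 6.04 = 3.66 + 6.04 = 9.7.
Reliability = 9.7 / 11.04 = 0.8786.

0.8786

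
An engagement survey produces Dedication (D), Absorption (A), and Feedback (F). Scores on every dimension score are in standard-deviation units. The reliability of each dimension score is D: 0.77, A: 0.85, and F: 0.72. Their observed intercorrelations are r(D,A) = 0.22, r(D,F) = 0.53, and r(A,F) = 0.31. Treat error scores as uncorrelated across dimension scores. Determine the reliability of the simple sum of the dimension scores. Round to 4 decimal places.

Var(D+A+F) = 3 + 2·[0.22 + 0.53 + 0.31] = 3 + 2.12 = 5.12.
With uncorrelated errors the cross-covariances are all true-score covariance, so they carry over unchanged; only the diagonal terms shrink to ρᵢσᵢ².
True-score variance = [0.77 + 0.85 + 0.72] + 2.12 = 2.34 + 2.12 = 4.46.
Reliability = 4.46 / 5.12 = 0.8711.

0.8711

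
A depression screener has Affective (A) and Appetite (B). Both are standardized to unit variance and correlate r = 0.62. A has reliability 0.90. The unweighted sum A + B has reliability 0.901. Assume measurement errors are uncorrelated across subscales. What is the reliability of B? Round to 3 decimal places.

0.779

Var(A+B) = 2 + 2·0.62 = 3.240.
True-score variance = ρ_A + ρ_B + 2·0.62, so 0.901 = (0.90 + ρ_B + 1.24) / 3.240.
ρ_B = 0.901·3.240 − 0.90 − 1.24 = 0.779.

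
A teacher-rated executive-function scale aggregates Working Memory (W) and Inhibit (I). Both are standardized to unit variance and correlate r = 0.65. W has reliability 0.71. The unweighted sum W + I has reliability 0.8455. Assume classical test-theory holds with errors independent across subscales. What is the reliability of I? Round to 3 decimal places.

Var(W+I) = 2 + 2·0.65 = 3.300.
True-score variance = ρ_W + ρ_I + 2·0.65, so 0.8455 = (0.71 + ρ_I + 1.30) / 3.300.
ρ_I = 0.8455·3.300 − 0.71 − 1.30 = 0.780.

0.780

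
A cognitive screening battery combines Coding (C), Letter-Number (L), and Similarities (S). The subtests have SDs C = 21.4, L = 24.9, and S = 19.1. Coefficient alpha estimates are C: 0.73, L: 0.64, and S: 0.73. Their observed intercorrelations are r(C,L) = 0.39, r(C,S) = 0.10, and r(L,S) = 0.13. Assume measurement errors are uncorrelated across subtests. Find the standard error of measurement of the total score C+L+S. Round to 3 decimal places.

Var(total) = 1442.78 + 621.032 = 2063.81.
True-score variance = 997.428 + 621.032 = 1618.46, so reliability = 0.7842.
Error variance = 2063.81 − 1618.46 = 445.351; SEM = √445.351 = 21.103.

21.103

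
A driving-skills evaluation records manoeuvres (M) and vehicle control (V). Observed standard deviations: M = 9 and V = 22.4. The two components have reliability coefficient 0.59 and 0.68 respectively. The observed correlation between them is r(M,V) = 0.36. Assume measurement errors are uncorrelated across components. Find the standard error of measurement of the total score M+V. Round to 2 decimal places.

Var(total) = 582.76 + 145.152 = 727.912.
True-score variance = 388.987 + 145.152 = 534.139, so reliability = 0.7338.
Error variance = 727.912 − 534.139 = 193.773; SEM = √193.773 = 13.92.

13.92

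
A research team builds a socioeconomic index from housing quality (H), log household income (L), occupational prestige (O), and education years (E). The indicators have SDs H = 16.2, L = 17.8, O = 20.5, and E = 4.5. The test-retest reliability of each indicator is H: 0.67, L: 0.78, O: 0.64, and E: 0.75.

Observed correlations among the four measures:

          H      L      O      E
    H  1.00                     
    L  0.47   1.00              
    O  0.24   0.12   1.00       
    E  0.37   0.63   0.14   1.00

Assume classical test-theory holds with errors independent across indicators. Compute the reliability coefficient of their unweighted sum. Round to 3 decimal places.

Var(H+L+O+E) = 16.2² + 17.8² + 20.5² + 4.5² + 2·[16.2·17.8·0.47 + 16.2·20.5·0.24 + 16.2·4.5·0.37 + 17.8·20.5·0.12 + 17.8·4.5·0.63 + 20.5·4.5·0.14] = 1019.78 + 698.744 = 1718.52.
Because errors are independent across components, Cov(Tᵢ,Tⱼ) = Cov(Xᵢ,Xⱼ); the off-diagonal part of the true-score variance is the same as above.
True-score variance = [16.2²·0.67 + 17.8²·0.78 + 20.5²·0.64 + 4.5²·0.75] + 698.744 = 707.118 + 698.744 = 1405.86.
Reliability = 1405.86 / 1718.52 = 0.818.

0.818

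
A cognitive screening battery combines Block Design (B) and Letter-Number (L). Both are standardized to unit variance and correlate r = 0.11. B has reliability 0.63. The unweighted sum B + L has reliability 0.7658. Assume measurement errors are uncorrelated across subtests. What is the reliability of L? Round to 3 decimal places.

0.850

Var(B+L) = 2 + 2·0.11 = 2.220.
True-score variance = ρ_B + ρ_L + 2·0.11, so 0.7658 = (0.63 + ρ_L + 0.22) / 2.220.
ρ_L = 0.7658·2.220 − 0.63 − 0.22 = 0.850.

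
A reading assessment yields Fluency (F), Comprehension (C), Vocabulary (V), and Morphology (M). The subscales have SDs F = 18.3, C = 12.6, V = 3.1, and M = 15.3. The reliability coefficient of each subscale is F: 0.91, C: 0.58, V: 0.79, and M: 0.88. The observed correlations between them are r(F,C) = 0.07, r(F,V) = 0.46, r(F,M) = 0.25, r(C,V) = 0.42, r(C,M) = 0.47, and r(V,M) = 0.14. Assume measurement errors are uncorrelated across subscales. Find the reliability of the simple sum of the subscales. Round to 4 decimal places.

0.8933

Var(F+C+V+M) = 18.3² + 12.6² + 3.1² + 15.3² + 2·[18.3·12.6·0.07 + 18.3·3.1·0.46 + 18.3·15.3·0.25 + 12.6·3.1·0.42 + 12.6·15.3·0.47 + 3.1·15.3·0.14] = 737.35 + 451.772 = 1189.12.
Because errors are independent across components, Cov(Tᵢ,Tⱼ) = Cov(Xᵢ,Xⱼ); the off-diagonal part of the true-score variance is the same as above.
True-score variance = [18.3²·0.91 + 12.6²·0.58 + 3.1²·0.79 + 15.3²·0.88] + 451.772 = 610.422 + 451.772 = 1062.19.
Reliability = 1062.19 / 1189.12 = 0.8933.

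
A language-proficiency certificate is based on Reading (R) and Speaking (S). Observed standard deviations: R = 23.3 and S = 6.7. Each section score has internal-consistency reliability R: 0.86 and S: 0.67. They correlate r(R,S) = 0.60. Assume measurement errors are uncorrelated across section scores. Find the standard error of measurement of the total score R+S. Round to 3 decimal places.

Var(total) = 587.78 + 187.332 = 775.112.
True-score variance = 496.962 + 187.332 = 684.294, so reliability = 0.8828.
Error variance = 775.112 − 684.294 = 90.8183; SEM = √90.8183 = 9.530.

9.530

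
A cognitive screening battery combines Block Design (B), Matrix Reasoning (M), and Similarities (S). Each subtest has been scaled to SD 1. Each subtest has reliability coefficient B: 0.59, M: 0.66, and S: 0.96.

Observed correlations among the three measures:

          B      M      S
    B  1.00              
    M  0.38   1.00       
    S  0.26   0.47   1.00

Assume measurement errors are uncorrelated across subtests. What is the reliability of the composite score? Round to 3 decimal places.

0.849

Var(B+M+S) = 3 + 2·[0.38 + 0.26 + 0.47] = 3 + 2.22 = 5.22.
Under uncorrelated errors the observed covariances equal the true-score covariances, so only the own-variance terms attenuate.
True-score variance = [0.59 + 0.66 + 0.96] + 2.22 = 2.21 + 2.22 = 4.43.
Reliability = 4.43 / 5.22 = 0.849.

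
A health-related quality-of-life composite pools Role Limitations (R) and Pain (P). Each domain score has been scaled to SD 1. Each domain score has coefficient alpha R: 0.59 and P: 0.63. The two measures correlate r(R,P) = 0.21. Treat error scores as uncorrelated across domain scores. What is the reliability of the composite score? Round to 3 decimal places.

0.678

Var(R+P) = 2 + 2·[0.21] = 2 + 0.42 = 2.42.
With uncorrelated errors the cross-covariances are all true-score covariance, so they carry over unchanged; only the diagonal terms shrink to ρᵢσᵢ².
True-score variance = [0.59 + 0.63] + 0.42 = 1.22 + 0.42 = 1.64.
Reliability = 1.64 / 2.42 = 0.678.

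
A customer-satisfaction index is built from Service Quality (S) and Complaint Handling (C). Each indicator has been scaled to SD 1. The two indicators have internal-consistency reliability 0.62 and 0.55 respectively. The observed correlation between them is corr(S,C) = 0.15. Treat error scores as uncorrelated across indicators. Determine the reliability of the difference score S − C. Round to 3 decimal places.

Var(S−C) = 1 + 1 − 2·0.15 = 2 − 0.3 = 1.7.
Under uncorrelated errors the observed covariances equal the true-score covariances, so only the own-variance terms attenuate.
True-score variance = [0.62 + 0.55] − 0.3 = 1.17 − 0.3 = 0.87.
Reliability = 0.87 / 1.7 = 0.512.

0.512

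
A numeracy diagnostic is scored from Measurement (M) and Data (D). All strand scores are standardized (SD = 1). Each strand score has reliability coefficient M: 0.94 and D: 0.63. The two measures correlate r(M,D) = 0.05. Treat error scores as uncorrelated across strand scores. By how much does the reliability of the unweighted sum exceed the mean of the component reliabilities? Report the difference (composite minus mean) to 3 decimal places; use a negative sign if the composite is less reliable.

Var(sum) = 2 + 0.1 = 2.1; true-score variance = 1.57 + 0.1 = 1.67; composite reliability = 0.7952.
Mean component reliability = 0.7850.
Difference = 0.7952 − 0.7850 = 0.010.

0.010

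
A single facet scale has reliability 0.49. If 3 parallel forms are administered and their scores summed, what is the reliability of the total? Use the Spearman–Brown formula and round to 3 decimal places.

0.742

ρ_k = kρ / (1 + (k−1)ρ) = 3·0.49 / (1 + 2·0.49) = 1.470 / 1.980 = 0.742.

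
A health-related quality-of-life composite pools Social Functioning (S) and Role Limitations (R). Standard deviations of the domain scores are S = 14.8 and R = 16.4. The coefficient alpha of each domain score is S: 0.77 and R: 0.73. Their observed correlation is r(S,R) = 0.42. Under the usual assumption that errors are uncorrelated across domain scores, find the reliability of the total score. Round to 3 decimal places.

0.822

Var(S+R) = 14.8² + 16.4² + 2·[14.8·16.4·0.42] = 488 + 203.885 = 691.885.
With uncorrelated errors the cross-covariances are all true-score covariance, so they carry over unchanged; only the diagonal terms shrink to ρᵢσᵢ².
True-score variance = [14.8²·0.77 + 16.4²·0.73] + 203.885 = 365.002 + 203.885 = 568.886.
Reliability = 568.886 / 691.885 = 0.822.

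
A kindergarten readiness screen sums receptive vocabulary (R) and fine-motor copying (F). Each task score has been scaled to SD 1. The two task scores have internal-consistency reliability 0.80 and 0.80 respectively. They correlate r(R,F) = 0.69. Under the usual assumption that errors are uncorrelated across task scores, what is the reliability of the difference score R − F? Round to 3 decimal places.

Var(R−F) = 1 + 1 − 2·0.69 = 2 − 1.38 = 0.62.
With uncorrelated errors the cross-covariances are all true-score covariance, so they carry over unchanged; only the diagonal terms shrink to ρᵢσᵢ².
True-score variance = [0.80 + 0.80] − 1.38 = 1.6 − 1.38 = 0.22.
Reliability = 0.22 / 0.62 = 0.355.

0.355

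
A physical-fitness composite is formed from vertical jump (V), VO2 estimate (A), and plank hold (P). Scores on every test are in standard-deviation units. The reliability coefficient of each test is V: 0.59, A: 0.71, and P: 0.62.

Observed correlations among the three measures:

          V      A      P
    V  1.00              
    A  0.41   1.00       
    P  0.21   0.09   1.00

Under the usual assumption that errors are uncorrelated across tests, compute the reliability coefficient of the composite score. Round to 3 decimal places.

0.756

Var(V+A+P) = 3 + 2·[0.41 + 0.21 + 0.09] = 3 + 1.42 = 4.42.
Because errors are independent across components, Cov(Tᵢ,Tⱼ) = Cov(Xᵢ,Xⱼ); the off-diagonal part of the true-score variance is the same as above.
True-score variance = [0.59 + 0.71 + 0.62] + 1.42 = 1.92 + 1.42 = 3.34.
Reliability = 3.34 / 4.42 = 0.756.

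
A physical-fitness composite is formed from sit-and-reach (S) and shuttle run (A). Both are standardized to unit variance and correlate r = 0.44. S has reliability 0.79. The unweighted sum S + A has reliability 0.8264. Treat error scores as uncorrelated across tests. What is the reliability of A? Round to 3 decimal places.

Var(S+A) = 2 + 2·0.44 = 2.880.
True-score variance = ρ_S + ρ_A + 2·0.44, so 0.8264 = (0.79 + ρ_A + 0.88) / 2.880.
ρ_A = 0.8264·2.880 − 0.79 − 0.88 = 0.710.

0.710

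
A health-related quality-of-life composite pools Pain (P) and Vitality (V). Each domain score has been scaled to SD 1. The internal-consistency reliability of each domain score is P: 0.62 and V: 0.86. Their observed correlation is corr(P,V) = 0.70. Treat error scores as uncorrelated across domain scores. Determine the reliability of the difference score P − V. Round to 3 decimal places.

0.133

Var(P−V) = 1 + 1 − 2·0.70 = 2 − 1.4 = 0.6.
Because errors are independent across components, Cov(Tᵢ,Tⱼ) = Cov(Xᵢ,Xⱼ); the off-diagonal part of the true-score variance is the same as above.
True-score variance = [0.62 + 0.86] − 1.4 = 1.48 − 1.4 = 0.08.
Reliability = 0.08 / 0.6 = 0.133.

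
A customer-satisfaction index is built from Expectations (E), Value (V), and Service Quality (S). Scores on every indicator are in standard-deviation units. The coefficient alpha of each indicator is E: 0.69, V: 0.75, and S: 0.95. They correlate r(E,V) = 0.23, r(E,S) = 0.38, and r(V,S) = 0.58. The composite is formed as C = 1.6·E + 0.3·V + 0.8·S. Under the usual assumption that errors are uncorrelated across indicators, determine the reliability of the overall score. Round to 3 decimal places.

Var(C) = 1.6² + 0.3² + 0.8² + 2·[0.48·0.23 + 1.28·0.38 + 0.24·0.58] = 3.29 + 1.472 = 4.762.
With uncorrelated errors the cross-covariances are all true-score covariance, so they carry over unchanged; only the diagonal terms shrink to ρᵢσᵢ².
True-score variance = [1.6²·0.69 + 0.3²·0.75 + 0.8²·0.95] + 1.472 = 2.4419 + 1.472 = 3.9139.
Reliability = 3.9139 / 4.762 = 0.822.

0.822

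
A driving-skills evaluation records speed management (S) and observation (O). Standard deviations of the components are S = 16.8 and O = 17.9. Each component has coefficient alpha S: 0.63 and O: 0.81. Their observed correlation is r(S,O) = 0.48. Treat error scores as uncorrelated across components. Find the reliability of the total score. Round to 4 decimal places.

Var(S+O) = 16.8² + 17.9² + 2·[16.8·17.9·0.48] = 602.65 + 288.691 = 891.341.
Under uncorrelated errors the observed covariances equal the true-score covariances, so only the own-variance terms attenuate.
True-score variance = [16.8²·0.63 + 17.9²·0.81] + 288.691 = 437.343 + 288.691 = 726.034.
Reliability = 726.034 / 891.341 = 0.8145.

0.8145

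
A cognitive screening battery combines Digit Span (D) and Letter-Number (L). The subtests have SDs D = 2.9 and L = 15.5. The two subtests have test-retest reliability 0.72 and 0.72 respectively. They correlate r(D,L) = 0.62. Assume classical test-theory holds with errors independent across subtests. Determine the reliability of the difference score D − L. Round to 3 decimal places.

0.639

Var(D−L) = 2.9² + 15.5² − 2·2.9·15.5·0.62 = 248.66 − 55.738 = 192.922.
With uncorrelated errors the cross-covariances are all true-score covariance, so they carry over unchanged; only the diagonal terms shrink to ρᵢσᵢ².
True-score variance = [2.9²·0.72 + 15.5²·0.72] − 55.738 = 179.035 − 55.738 = 123.297.
Reliability = 123.297 / 192.922 = 0.639.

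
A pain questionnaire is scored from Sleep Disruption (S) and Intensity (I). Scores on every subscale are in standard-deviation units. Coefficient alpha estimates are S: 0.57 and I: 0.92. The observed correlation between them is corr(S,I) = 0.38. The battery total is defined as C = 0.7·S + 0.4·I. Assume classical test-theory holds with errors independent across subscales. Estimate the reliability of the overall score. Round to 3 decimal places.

Var(C) = 0.7² + 0.4² + 2·[0.28·0.38] = 0.65 + 0.2128 = 0.8628.
With uncorrelated errors the cross-covariances are all true-score covariance, so they carry over unchanged; only the diagonal terms shrink to ρᵢσᵢ².
True-score variance = [0.7²·0.57 + 0.4²·0.92] + 0.2128 = 0.4265 + 0.2128 = 0.6393.
Reliability = 0.6393 / 0.8628 = 0.741.

0.741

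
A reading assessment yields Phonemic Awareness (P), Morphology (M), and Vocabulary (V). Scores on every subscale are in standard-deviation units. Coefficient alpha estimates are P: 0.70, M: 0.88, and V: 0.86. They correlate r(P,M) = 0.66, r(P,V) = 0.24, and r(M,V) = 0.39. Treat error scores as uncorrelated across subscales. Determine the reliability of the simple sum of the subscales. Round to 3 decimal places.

0.900

Var(P+M+V) = 3 + 2·[0.66 + 0.24 + 0.39] = 3 + 2.58 = 5.58.
With uncorrelated errors the cross-covariances are all true-score covariance, so they carry over unchanged; only the diagonal terms shrink to ρᵢσᵢ².
True-score variance = [0.70 + 0.88 + 0.86] + 2.58 = 2.44 + 2.58 = 5.02.
Reliability = 5.02 / 5.58 = 0.900.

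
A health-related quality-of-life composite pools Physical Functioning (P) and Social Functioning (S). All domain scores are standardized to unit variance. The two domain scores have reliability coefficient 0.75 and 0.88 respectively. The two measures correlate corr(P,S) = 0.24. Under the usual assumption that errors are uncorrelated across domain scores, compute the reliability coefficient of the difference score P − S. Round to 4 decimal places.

0.7566

Var(P−S) = 1 + 1 − 2·0.24 = 2 − 0.48 = 1.52.
Because errors are independent across components, Cov(Tᵢ,Tⱼ) = Cov(Xᵢ,Xⱼ); the off-diagonal part of the true-score variance is the same as above.
True-score variance = [0.75 + 0.88] − 0.48 = 1.63 − 0.48 = 1.15.
Reliability = 1.15 / 1.52 = 0.7566.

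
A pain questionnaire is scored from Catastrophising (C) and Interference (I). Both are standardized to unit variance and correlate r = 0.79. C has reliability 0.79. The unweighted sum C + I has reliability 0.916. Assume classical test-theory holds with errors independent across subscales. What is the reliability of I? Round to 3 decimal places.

0.909

Var(C+I) = 2 + 2·0.79 = 3.580.
True-score variance = ρ_C + ρ_I + 2·0.79, so 0.916 = (0.79 + ρ_I + 1.58) / 3.580.
ρ_I = 0.916·3.580 − 0.79 − 1.58 = 0.909.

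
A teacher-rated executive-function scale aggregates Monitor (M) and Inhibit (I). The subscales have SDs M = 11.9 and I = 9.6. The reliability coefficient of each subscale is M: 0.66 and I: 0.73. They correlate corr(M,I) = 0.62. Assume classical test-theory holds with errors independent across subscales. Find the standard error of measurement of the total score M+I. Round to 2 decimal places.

8.55

Var(total) = 233.77 + 141.658 = 375.428.
True-score variance = 160.739 + 141.658 = 302.397, so reliability = 0.8055.
Error variance = 375.428 − 302.397 = 73.0306; SEM = √73.0306 = 8.55.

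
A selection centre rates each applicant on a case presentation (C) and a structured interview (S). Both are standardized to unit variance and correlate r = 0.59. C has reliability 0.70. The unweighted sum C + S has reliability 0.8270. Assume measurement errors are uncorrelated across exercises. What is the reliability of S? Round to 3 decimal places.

0.750

Var(C+S) = 2 + 2·0.59 = 3.180.
True-score variance = ρ_C + ρ_S + 2·0.59, so 0.8270 = (0.70 + ρ_S + 1.18) / 3.180.
ρ_S = 0.8270·3.180 − 0.70 − 1.18 = 0.750.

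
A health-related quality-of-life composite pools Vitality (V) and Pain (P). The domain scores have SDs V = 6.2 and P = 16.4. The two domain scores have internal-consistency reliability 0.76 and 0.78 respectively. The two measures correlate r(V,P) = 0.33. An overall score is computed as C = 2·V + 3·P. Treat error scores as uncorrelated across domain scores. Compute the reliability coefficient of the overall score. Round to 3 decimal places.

Var(C) = 2²·6.2² + 3²·16.4² + 2·[6·6.2·16.4·0.33] = 2574.4 + 402.653 = 2977.05.
Because errors are independent across components, Cov(Tᵢ,Tⱼ) = Cov(Xᵢ,Xⱼ); the off-diagonal part of the true-score variance is the same as above.
True-score variance = [2²·6.2²·0.76 + 3²·16.4²·0.78] + 402.653 = 2004.96 + 402.653 = 2407.61.
Reliability = 2407.61 / 2977.05 = 0.809.

0.809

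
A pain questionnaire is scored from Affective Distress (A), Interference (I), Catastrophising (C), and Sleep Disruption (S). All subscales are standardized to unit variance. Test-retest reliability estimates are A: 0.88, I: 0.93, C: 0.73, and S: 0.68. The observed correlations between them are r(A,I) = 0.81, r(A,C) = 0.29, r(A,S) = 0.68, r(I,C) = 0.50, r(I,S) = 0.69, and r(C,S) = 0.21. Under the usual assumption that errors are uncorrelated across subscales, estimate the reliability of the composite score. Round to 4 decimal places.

0.9247

Var(A+I+C+S) = 4 + 2·[0.81 + 0.29 + 0.68 + 0.50 + 0.69 + 0.21] = 4 + 6.36 = 10.36.
Because errors are independent across components, Cov(Tᵢ,Tⱼ) = Cov(Xᵢ,Xⱼ); the off-diagonal part of the true-score variance is the same as above.
True-score variance = [0.88 + 0.93 + 0.73 + 0.68] + 6.36 = 3.22 + 6.36 = 9.58.
Reliability = 9.58 / 10.36 = 0.9247.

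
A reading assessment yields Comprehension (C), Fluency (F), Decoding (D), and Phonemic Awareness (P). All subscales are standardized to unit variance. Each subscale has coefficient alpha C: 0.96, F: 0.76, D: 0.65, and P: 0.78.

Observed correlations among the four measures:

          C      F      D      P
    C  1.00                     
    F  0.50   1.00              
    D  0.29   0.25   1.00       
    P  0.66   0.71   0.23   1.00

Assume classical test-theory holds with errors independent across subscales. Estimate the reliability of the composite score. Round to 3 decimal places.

Var(C+F+D+P) = 4 + 2·[0.50 + 0.29 + 0.66 + 0.25 + 0.71 + 0.23] = 4 + 5.28 = 9.28.
Under uncorrelated errors the observed covariances equal the true-score covariances, so only the own-variance terms attenuate.
True-score variance = [0.96 + 0.76 + 0.65 + 0.78] + 5.28 = 3.15 + 5.28 = 8.43.
Reliability = 8.43 / 9.28 = 0.908.

0.908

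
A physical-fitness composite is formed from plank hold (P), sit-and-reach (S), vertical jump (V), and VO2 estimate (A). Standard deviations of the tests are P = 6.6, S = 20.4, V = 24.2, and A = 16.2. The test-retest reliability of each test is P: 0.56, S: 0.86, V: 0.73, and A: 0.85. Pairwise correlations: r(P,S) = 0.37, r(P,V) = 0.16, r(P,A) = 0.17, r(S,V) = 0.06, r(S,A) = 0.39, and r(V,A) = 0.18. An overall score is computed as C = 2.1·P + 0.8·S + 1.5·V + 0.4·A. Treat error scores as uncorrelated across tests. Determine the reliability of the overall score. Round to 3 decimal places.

Var(C) = 2.1²·6.6² + 0.8²·20.4² + 1.5²·24.2² + 0.4²·16.2² + 2·[1.68·6.6·20.4·0.37 + 3.15·6.6·24.2·0.16 + 0.84·6.6·16.2·0.17 + 1.2·20.4·24.2·0.06 + 0.32·20.4·16.2·0.39 + 0.6·24.2·16.2·0.18] = 1818.12 + 597.177 = 2415.3.
Because errors are independent across components, Cov(Tᵢ,Tⱼ) = Cov(Xᵢ,Xⱼ); the off-diagonal part of the true-score variance is the same as above.
True-score variance = [2.1²·6.6²·0.56 + 0.8²·20.4²·0.86 + 1.5²·24.2²·0.73 + 0.4²·16.2²·0.85] + 597.177 = 1334.24 + 597.177 = 1931.41.
Reliability = 1931.41 / 2415.3 = 0.800.

0.800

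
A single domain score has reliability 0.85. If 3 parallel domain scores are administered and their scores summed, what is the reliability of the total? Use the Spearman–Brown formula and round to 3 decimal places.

0.944

ρ_k = kρ / (1 + (k−1)ρ) = 3·0.85 / (1 + 2·0.85) = 2.550 / 2.700 = 0.944.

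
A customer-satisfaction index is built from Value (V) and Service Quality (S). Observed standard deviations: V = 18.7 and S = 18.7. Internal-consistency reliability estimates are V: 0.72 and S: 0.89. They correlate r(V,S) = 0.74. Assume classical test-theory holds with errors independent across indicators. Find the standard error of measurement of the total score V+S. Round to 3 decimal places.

Var(total) = 699.38 + 517.541 = 1216.92.
True-score variance = 563.001 + 517.541 = 1080.54, so reliability = 0.8879.
Error variance = 1216.92 − 1080.54 = 136.379; SEM = √136.379 = 11.678.

11.678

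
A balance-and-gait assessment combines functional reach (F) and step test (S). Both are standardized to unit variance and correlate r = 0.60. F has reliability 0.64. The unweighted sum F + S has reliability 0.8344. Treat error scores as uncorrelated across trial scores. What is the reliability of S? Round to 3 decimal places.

0.830

Var(F+S) = 2 + 2·0.60 = 3.200.
True-score variance = ρ_F + ρ_S + 2·0.60, so 0.8344 = (0.64 + ρ_S + 1.20) / 3.200.
ρ_S = 0.8344·3.200 − 0.64 − 1.20 = 0.830.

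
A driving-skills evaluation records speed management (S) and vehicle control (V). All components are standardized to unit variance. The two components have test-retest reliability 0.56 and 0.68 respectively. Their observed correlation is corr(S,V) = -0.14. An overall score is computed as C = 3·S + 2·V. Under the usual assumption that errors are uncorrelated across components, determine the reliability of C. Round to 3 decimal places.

0.537

Var(C) = 3² + 2² + 2·[6·(-0.14)] = 13 − 1.68 = 11.32.
Because errors are independent across components, Cov(Tᵢ,Tⱼ) = Cov(Xᵢ,Xⱼ); the off-diagonal part of the true-score variance is the same as above.
True-score variance = [3²·0.56 + 2²·0.68] − 1.68 = 7.76 − 1.68 = 6.08.
Reliability = 6.08 / 11.32 = 0.537.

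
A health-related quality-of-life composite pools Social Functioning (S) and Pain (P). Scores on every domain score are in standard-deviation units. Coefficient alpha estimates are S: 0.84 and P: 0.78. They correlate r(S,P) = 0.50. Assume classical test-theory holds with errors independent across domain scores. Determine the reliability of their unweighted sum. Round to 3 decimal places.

Var(S+P) = 2 + 2·[0.50] = 2 + 1 = 3.
Because errors are independent across components, Cov(Tᵢ,Tⱼ) = Cov(Xᵢ,Xⱼ); the off-diagonal part of the true-score variance is the same as above.
True-score variance = [0.84 + 0.78] + 1 = 1.62 + 1 = 2.62.
Reliability = 2.62 / 3 = 0.873.

0.873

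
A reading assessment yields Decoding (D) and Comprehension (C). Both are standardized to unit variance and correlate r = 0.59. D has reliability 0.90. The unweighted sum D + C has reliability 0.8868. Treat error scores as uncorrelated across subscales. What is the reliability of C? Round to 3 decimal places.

Var(D+C) = 2 + 2·0.59 = 3.180.
True-score variance = ρ_D + ρ_C + 2·0.59, so 0.8868 = (0.90 + ρ_C + 1.18) / 3.180.
ρ_C = 0.8868·3.180 − 0.90 − 1.18 = 0.740.

0.740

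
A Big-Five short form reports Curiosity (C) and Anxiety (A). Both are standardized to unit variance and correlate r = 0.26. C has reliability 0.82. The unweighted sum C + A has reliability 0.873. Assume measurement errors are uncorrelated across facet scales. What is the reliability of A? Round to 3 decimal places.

Var(C+A) = 2 + 2·0.26 = 2.520.
True-score variance = ρ_C + ρ_A + 2·0.26, so 0.873 = (0.82 + ρ_A + 0.52) / 2.520.
ρ_A = 0.873·2.520 − 0.82 − 0.52 = 0.860.

0.860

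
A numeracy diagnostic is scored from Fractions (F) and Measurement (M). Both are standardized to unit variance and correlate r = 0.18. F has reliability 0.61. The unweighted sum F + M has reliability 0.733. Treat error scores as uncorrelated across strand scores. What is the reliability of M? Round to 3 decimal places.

0.760

Var(F+M) = 2 + 2·0.18 = 2.360.
True-score variance = ρ_F + ρ_M + 2·0.18, so 0.733 = (0.61 + ρ_M + 0.36) / 2.360.
ρ_M = 0.733·2.360 − 0.61 − 0.36 = 0.760.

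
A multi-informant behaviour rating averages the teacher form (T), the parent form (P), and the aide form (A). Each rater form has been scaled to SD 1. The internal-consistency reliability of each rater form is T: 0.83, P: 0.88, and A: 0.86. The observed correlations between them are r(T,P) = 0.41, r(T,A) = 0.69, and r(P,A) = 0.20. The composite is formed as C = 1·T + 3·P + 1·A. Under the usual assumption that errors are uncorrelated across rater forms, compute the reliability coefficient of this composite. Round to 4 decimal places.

Var(C) = 1 + 3² + 1 + 2·[3·0.41 + 0.69 + 3·0.20] = 11 + 5.04 = 16.04.
Under uncorrelated errors the observed covariances equal the true-score covariances, so only the own-variance terms attenuate.
True-score variance = [0.83 + 3²·0.88 + 0.86] + 5.04 = 9.61 + 5.04 = 14.65.
Reliability = 14.65 / 16.04 = 0.9133.

0.9133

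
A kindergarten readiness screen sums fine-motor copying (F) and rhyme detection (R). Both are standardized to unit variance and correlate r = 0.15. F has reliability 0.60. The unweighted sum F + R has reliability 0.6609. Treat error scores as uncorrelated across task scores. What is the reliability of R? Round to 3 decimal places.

Var(F+R) = 2 + 2·0.15 = 2.300.
True-score variance = ρ_F + ρ_R + 2·0.15, so 0.6609 = (0.60 + ρ_R + 0.30) / 2.300.
ρ_R = 0.6609·2.300 − 0.60 − 0.30 = 0.620.

0.620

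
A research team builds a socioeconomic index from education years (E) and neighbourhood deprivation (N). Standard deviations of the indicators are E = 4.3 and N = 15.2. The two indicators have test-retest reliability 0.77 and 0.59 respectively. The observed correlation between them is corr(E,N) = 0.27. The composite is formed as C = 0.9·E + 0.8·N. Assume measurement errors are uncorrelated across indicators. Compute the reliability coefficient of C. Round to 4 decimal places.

Var(C) = 0.9²·4.3² + 0.8²·15.2² + 2·[0.72·4.3·15.2·0.27] = 162.843 + 25.412 = 188.254.
With uncorrelated errors the cross-covariances are all true-score covariance, so they carry over unchanged; only the diagonal terms shrink to ρᵢσᵢ².
True-score variance = [0.9²·4.3²·0.77 + 0.8²·15.2²·0.59] + 25.412 = 98.7729 + 25.412 = 124.185.
Reliability = 124.185 / 188.254 = 0.6597.

0.6597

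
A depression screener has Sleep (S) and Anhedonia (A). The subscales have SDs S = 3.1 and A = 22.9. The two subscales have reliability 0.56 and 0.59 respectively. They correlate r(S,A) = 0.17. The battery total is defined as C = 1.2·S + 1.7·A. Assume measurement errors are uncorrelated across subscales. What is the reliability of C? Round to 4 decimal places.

0.6025

Var(C) = 1.2²·3.1² + 1.7²·22.9² + 2·[2.04·3.1·22.9·0.17] = 1529.38 + 49.2387 = 1578.62.
Because errors are independent across components, Cov(Tᵢ,Tⱼ) = Cov(Xᵢ,Xⱼ); the off-diagonal part of the true-score variance is the same as above.
True-score variance = [1.2²·3.1²·0.56 + 1.7²·22.9²·0.59] + 49.2387 = 901.921 + 49.2387 = 951.16.
Reliability = 951.16 / 1578.62 = 0.6025.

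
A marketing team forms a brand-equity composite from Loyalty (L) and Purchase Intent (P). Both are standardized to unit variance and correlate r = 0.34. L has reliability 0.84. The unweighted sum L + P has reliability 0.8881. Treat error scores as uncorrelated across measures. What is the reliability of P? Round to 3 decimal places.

Var(L+P) = 2 + 2·0.34 = 2.680.
True-score variance = ρ_L + ρ_P + 2·0.34, so 0.8881 = (0.84 + ρ_P + 0.68) / 2.680.
ρ_P = 0.8881·2.680 − 0.84 − 0.68 = 0.860.

0.860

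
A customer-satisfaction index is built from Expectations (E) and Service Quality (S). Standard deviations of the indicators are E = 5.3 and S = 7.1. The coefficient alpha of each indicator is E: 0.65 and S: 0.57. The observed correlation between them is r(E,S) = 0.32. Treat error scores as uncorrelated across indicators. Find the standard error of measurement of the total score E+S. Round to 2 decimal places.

5.61

Var(total) = 78.5 + 24.0832 = 102.583.
True-score variance = 46.9922 + 24.0832 = 71.0754, so reliability = 0.6929.
Error variance = 102.583 − 71.0754 = 31.5078; SEM = √31.5078 = 5.61.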